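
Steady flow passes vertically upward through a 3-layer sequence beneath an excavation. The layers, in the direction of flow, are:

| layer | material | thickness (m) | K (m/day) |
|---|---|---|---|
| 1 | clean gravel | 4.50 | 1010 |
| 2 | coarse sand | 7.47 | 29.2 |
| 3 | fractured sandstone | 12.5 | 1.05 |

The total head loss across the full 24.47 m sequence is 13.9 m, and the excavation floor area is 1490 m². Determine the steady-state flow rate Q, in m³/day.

1700

Flow is perpendicular to layering, so the layers act in series and the equivalent K is the thickness-weighted harmonic mean.
Total thickness L = 4.50 + 7.47 + 12.5 = 24.47 m.
Σ(b_i/K_i) = 4.50/1010 + 7.47/29.2 + 12.5/1.05 = 12.17 d.
K_eq = L / Σ(b_i/K_i) = 24.47 / 12.17 = 2.012 m/day.
Q = K_eq · A · (Δh/L) = 2.012 × 1490 × (13.9/24.47) = 1703 m³/day.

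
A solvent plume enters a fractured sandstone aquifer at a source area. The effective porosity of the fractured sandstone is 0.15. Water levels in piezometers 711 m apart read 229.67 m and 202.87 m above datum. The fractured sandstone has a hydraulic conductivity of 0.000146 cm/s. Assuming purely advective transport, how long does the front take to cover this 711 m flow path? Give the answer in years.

61.4

Convert K: 0.000146 cm/s × 864 = 0.1261 m/day.
Hydraulic gradient i = (229.67 − 202.87) / 711 = 26.8 / 711 = 0.03769.
Darcy flux q = K · i = 0.1261 × 0.03769 = 0.004755 m/day.
Seepage velocity v = q / n_e = 0.004755 / 0.15 = 0.03170 m/day.
Travel time t = L / v = 711 / 0.03170 = 22430 days = 61.41 years.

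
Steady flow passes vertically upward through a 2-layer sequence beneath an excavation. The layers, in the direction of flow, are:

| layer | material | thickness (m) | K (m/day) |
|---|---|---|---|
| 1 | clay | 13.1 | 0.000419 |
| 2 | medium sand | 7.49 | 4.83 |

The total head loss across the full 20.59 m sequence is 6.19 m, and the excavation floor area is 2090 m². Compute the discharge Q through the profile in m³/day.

Flow is perpendicular to layering, so the layers act in series and the equivalent K is the thickness-weighted harmonic mean.
Total thickness L = 13.1 + 7.49 = 20.59 m.
Σ(b_i/K_i) = 13.1/0.000419 + 7.49/4.83 = 31266 d.
K_eq = L / Σ(b_i/K_i) = 20.59 / 31266 = 0.0006585 m/day.
Q = K_eq · A · (Δh/L) = 0.0006585 × 2090 × (6.19/20.59) = 0.4138 m³/day.

0.414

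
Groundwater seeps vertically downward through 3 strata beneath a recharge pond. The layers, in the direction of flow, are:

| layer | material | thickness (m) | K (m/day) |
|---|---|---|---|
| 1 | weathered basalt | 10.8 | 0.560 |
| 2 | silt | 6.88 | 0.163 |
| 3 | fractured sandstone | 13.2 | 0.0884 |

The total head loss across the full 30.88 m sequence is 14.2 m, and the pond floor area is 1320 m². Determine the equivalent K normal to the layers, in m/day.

0.146

Flow is perpendicular to layering, so the layers act in series and the equivalent K is the thickness-weighted harmonic mean.
Total thickness L = 10.8 + 6.88 + 13.2 = 30.88 m.
Σ(b_i/K_i) = 10.8/0.560 + 6.88/0.163 + 13.2/0.0884 = 210.8 d.
K_eq = L / Σ(b_i/K_i) = 30.88 / 210.8 = 0.1465 m/day.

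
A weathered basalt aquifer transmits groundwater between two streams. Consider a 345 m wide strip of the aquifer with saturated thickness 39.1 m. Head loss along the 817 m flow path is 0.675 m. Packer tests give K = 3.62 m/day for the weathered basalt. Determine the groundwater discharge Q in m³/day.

Cross-sectional area A = 345 × 39.1 = 13490 m².
Hydraulic gradient i = Δh / L = 0.675 / 817 = 0.0008262.
Darcy's law: Q = K · A · i = 3.620 × 13490 × 0.0008262 = 40.34 m³/day.

40.3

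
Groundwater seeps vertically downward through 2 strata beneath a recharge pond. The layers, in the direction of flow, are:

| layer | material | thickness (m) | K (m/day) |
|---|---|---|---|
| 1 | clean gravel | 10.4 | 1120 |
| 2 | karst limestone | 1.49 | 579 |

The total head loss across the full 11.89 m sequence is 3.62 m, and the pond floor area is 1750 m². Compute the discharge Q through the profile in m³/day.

534000

Flow is perpendicular to layering, so the layers act in series and the equivalent K is the thickness-weighted harmonic mean.
Total thickness L = 10.4 + 1.49 = 11.89 m.
Σ(b_i/K_i) = 10.4/1120 + 1.49/579 = 0.01186 d.
K_eq = L / Σ(b_i/K_i) = 11.89 / 0.01186 = 1003 m/day.
Q = K_eq · A · (Δh/L) = 1003 × 1750 × (3.62/11.89) = 5.342e+05 m³/day.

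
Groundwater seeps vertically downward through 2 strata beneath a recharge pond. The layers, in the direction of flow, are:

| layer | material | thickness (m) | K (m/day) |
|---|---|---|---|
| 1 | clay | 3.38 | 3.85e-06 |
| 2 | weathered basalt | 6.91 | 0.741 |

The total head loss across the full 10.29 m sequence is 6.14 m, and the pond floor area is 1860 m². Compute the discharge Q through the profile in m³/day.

0.0130

Flow is perpendicular to layering, so the layers act in series and the equivalent K is the thickness-weighted harmonic mean.
Total thickness L = 3.38 + 6.91 = 10.29 m.
Σ(b_i/K_i) = 3.38/3.85e-06 + 6.91/0.741 = 8.779e+05 d.
K_eq = L / Σ(b_i/K_i) = 10.29 / 8.779e+05 = 1.172e-05 m/day.
Q = K_eq · A · (Δh/L) = 1.172e-05 × 1860 × (6.14/10.29) = 0.01301 m³/day.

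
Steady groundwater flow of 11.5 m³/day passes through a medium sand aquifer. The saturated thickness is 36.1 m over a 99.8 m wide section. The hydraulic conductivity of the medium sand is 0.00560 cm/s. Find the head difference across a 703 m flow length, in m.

Convert K: 0.00560 cm/s × 864 = 4.838 m/day.
Cross-sectional area A = 99.8 × 36.1 = 3603 m².
From Q = K·A·i, i = Q / (K·A) = 11.5 / (4.838 × 3603) = 0.0006597.
Head loss Δh = i · L = 0.0006597 × 703 = 0.4638 m.

0.464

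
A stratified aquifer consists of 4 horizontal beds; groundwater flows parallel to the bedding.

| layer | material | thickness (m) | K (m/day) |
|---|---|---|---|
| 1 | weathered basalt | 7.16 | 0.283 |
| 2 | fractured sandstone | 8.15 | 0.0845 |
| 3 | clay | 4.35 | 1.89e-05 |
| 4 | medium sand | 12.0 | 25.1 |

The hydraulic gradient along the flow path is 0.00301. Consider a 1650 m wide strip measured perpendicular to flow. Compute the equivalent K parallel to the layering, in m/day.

9.60

Flow is parallel to layering, so each bed carries its own Darcy discharge and the transmissivities add.
Σ(K_i·b_i) = 0.283×7.16 + 0.0845×8.15 + 1.89e-05×4.35 + 25.1×12.0 = 303.9 m²/day.
Total thickness b = 31.66 m, so K_eq = Σ(K_i·b_i)/b = 9.599 m/day.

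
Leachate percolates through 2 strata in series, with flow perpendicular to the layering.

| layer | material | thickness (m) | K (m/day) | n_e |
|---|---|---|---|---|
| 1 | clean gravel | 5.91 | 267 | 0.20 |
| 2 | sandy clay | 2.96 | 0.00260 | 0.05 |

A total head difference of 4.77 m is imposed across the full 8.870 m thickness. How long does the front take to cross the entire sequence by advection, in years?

0.869

With flow normal to the layers, continuity requires the same specific discharge q through every layer.
Σ(b_i/K_i) = 5.91/267 + 2.96/0.00260 = 1138 d.
q = Δh / Σ(b_i/K_i) = 4.77 / 1138 = 0.004190 m/day.
In each layer the seepage velocity is v_i = q/n_i, so the layer transit time is t_i = b_i·n_i / q:
  layer 1 (clean gravel): t_1 = 5.91 × 0.20 / 0.004190 = 282.1 d
  layer 2 (sandy clay): t_2 = 2.96 × 0.05 / 0.004190 = 35.32 d
Total t = Σ t_i = 317.4 days = 0.8691 years.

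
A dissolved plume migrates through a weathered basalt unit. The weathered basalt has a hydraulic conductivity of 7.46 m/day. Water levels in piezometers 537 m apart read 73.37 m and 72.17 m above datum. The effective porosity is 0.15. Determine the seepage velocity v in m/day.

Hydraulic gradient i = (73.37 − 72.17) / 537 = 1.2 / 537 = 0.002235.
Darcy flux q = K · i = 7.460 × 0.002235 = 0.01667 m/day.
Seepage velocity v = q / n_e = 0.01667 / 0.15 = 0.1111 m/day.

0.111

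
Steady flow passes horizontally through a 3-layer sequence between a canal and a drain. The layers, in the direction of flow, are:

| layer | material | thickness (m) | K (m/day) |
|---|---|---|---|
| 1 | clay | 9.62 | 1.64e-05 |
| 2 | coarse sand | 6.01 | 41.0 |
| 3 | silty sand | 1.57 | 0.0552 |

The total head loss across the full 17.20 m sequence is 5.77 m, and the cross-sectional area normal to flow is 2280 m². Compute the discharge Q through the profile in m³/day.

0.0224

Flow is perpendicular to layering, so the layers act in series and the equivalent K is the thickness-weighted harmonic mean.
Total thickness L = 9.62 + 6.01 + 1.57 = 17.20 m.
Σ(b_i/K_i) = 9.62/1.64e-05 + 6.01/41.0 + 1.57/0.0552 = 5.866e+05 d.
K_eq = L / Σ(b_i/K_i) = 17.20 / 5.866e+05 = 2.932e-05 m/day.
Q = K_eq · A · (Δh/L) = 2.932e-05 × 2280 × (5.77/17.20) = 0.02243 m³/day.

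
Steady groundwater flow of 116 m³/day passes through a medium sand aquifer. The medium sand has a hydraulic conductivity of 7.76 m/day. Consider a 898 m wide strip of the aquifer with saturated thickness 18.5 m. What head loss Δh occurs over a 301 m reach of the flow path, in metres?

0.271

Cross-sectional area A = 898 × 18.5 = 16613 m².
From Q = K·A·i, i = Q / (K·A) = 116 / (7.760 × 16613) = 0.0008998.
Head loss Δh = i · L = 0.0008998 × 301 = 0.2708 m.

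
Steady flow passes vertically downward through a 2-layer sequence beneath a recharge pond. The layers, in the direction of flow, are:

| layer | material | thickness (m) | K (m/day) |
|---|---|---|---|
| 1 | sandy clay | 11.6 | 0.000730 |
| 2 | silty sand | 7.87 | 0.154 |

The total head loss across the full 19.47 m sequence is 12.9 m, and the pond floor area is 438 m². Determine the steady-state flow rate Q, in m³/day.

0.354

Flow is perpendicular to layering, so the layers act in series and the equivalent K is the thickness-weighted harmonic mean.
Total thickness L = 11.6 + 7.87 = 19.47 m.
Σ(b_i/K_i) = 11.6/0.000730 + 7.87/0.154 = 15942 d.
K_eq = L / Σ(b_i/K_i) = 19.47 / 15942 = 0.001221 m/day.
Q = K_eq · A · (Δh/L) = 0.001221 × 438 × (12.9/19.47) = 0.3544 m³/day.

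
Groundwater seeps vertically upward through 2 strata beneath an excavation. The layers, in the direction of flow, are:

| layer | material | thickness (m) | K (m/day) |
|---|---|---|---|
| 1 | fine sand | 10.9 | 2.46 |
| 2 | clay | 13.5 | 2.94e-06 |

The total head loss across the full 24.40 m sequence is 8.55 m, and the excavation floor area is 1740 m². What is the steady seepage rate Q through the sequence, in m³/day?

Flow is perpendicular to layering, so the layers act in series and the equivalent K is the thickness-weighted harmonic mean.
Total thickness L = 10.9 + 13.5 = 24.40 m.
Σ(b_i/K_i) = 10.9/2.46 + 13.5/2.94e-06 = 4.592e+06 d.
K_eq = L / Σ(b_i/K_i) = 24.40 / 4.592e+06 = 5.314e-06 m/day.
Q = K_eq · A · (Δh/L) = 5.314e-06 × 1740 × (8.55/24.40) = 0.003240 m³/day.

0.00324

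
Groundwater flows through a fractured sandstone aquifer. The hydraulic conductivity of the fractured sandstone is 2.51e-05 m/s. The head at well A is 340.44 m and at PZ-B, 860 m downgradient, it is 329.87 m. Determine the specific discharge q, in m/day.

0.0267

Convert K: 2.51e-05 m/s × 86400 = 2.169 m/day.
Hydraulic gradient i = (340.44 − 329.87) / 860 = 10.57 / 860 = 0.01229.
Specific discharge q = K · i = 2.169 × 0.01229 = 0.02665 m/day.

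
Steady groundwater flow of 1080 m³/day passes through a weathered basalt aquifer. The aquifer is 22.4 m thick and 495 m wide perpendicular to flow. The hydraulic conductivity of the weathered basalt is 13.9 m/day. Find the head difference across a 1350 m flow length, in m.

Cross-sectional area A = 495 × 22.4 = 11088 m².
From Q = K·A·i, i = Q / (K·A) = 1080 / (13.90 × 11088) = 0.007007.
Head loss Δh = i · L = 0.007007 × 1350 = 9.460 m.

9.46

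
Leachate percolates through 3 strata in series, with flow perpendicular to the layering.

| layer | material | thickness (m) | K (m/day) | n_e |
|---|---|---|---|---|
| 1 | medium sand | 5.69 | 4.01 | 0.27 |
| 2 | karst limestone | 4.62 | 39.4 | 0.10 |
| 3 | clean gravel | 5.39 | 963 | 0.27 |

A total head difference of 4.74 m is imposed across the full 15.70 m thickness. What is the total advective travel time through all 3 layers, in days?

With flow normal to the layers, continuity requires the same specific discharge q through every layer.
Σ(b_i/K_i) = 5.69/4.01 + 4.62/39.4 + 5.39/963 = 1.542 d.
q = Δh / Σ(b_i/K_i) = 4.74 / 1.542 = 3.074 m/day.
In each layer the seepage velocity is v_i = q/n_i, so the layer transit time is t_i = b_i·n_i / q:
  layer 1 (medium sand): t_1 = 5.69 × 0.27 / 3.074 = 0.4997 d
  layer 2 (karst limestone): t_2 = 4.62 × 0.10 / 3.074 = 0.1503 d
  layer 3 (clean gravel): t_3 = 5.39 × 0.27 / 3.074 = 0.4734 d
Total t = Σ t_i = 1.123 days.

1.12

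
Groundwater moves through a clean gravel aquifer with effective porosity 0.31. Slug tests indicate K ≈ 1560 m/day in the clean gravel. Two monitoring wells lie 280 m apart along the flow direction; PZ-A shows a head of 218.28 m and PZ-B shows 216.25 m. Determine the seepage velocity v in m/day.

36.5

Hydraulic gradient i = (218.28 − 216.25) / 280 = 2.03 / 280 = 0.007250.
Darcy flux q = K · i = 1560 × 0.007250 = 11.31 m/day.
Seepage velocity v = q / n_e = 11.31 / 0.31 = 36.48 m/day.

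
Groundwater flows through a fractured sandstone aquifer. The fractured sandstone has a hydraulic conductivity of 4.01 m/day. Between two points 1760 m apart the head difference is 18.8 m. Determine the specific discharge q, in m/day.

0.0428

Hydraulic gradient i = Δh / L = 18.8 / 1760 = 0.01068.
Specific discharge q = K · i = 4.010 × 0.01068 = 0.04283 m/day.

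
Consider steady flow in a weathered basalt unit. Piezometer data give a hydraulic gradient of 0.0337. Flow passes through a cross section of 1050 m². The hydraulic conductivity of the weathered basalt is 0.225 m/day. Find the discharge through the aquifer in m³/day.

7.96

Hydraulic gradient i = 0.0337.
Darcy's law: Q = K · A · i = 0.2250 × 1050 × 0.03370 = 7.962 m³/day.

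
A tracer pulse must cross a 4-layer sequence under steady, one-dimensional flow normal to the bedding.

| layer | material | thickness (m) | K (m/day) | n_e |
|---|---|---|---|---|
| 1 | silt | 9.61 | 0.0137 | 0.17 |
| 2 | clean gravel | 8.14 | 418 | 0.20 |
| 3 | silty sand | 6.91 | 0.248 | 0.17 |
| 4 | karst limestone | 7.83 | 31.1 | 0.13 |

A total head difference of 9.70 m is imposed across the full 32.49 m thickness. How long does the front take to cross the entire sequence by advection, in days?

With flow normal to the layers, continuity requires the same specific discharge q through every layer.
Σ(b_i/K_i) = 9.61/0.0137 + 8.14/418 + 6.91/0.248 + 7.83/31.1 = 729.6 d.
q = Δh / Σ(b_i/K_i) = 9.70 / 729.6 = 0.01330 m/day.
In each layer the seepage velocity is v_i = q/n_i, so the layer transit time is t_i = b_i·n_i / q:
  layer 1 (silt): t_1 = 9.61 × 0.17 / 0.01330 = 122.9 d
  layer 2 (clean gravel): t_2 = 8.14 × 0.20 / 0.01330 = 122.5 d
  layer 3 (silty sand): t_3 = 6.91 × 0.17 / 0.01330 = 88.36 d
  layer 4 (karst limestone): t_4 = 7.83 × 0.13 / 0.01330 = 76.56 d
Total t = Σ t_i = 410.2 days.

410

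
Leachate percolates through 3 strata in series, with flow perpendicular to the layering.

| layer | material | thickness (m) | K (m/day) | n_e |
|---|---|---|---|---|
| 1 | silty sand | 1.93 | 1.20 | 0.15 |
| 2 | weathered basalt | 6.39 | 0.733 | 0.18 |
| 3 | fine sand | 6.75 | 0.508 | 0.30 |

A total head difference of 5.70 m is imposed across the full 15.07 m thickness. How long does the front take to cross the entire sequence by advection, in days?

14.4

With flow normal to the layers, continuity requires the same specific discharge q through every layer.
Σ(b_i/K_i) = 1.93/1.20 + 6.39/0.733 + 6.75/0.508 = 23.61 d.
q = Δh / Σ(b_i/K_i) = 5.70 / 23.61 = 0.2414 m/day.
In each layer the seepage velocity is v_i = q/n_i, so the layer transit time is t_i = b_i·n_i / q:
  layer 1 (silty sand): t_1 = 1.93 × 0.15 / 0.2414 = 1.199 d
  layer 2 (weathered basalt): t_2 = 6.39 × 0.18 / 0.2414 = 4.765 d
  layer 3 (fine sand): t_3 = 6.75 × 0.30 / 0.2414 = 8.389 d
Total t = Σ t_i = 14.35 days.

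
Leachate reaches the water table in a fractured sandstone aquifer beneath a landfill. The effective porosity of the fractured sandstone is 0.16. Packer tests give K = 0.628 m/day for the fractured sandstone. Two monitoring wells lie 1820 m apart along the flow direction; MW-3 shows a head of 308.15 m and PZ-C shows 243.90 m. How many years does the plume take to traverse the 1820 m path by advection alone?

36.0

Hydraulic gradient i = (308.15 − 243.90) / 1820 = 64.25 / 1820 = 0.03530.
Darcy flux q = K · i = 0.6280 × 0.03530 = 0.02217 m/day.
Seepage velocity v = q / n_e = 0.02217 / 0.16 = 0.1386 m/day.
Travel time t = L / v = 1820 / 0.1386 = 13135 days = 35.96 years.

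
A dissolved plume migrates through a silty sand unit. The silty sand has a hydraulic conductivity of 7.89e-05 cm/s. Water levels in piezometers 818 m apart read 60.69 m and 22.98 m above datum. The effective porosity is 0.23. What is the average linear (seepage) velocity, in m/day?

Convert K: 7.89e-05 cm/s × 864 = 0.06817 m/day.
Hydraulic gradient i = (60.69 − 22.98) / 818 = 37.71 / 818 = 0.04610.
Darcy flux q = K · i = 0.06817 × 0.04610 = 0.003143 m/day.
Seepage velocity v = q / n_e = 0.003143 / 0.23 = 0.01366 m/day.

0.0137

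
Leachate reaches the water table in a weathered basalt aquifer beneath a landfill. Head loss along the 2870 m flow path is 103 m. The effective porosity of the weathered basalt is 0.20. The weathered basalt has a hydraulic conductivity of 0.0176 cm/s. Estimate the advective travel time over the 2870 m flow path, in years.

Convert K: 0.0176 cm/s × 864 = 15.21 m/day.
Hydraulic gradient i = Δh / L = 103 / 2870 = 0.03589.
Darcy flux q = K · i = 15.21 × 0.03589 = 0.5457 m/day.
Seepage velocity v = q / n_e = 0.5457 / 0.20 = 2.729 m/day.
Travel time t = L / v = 2870 / 2.729 = 1052 days = 2.880 years.

2.88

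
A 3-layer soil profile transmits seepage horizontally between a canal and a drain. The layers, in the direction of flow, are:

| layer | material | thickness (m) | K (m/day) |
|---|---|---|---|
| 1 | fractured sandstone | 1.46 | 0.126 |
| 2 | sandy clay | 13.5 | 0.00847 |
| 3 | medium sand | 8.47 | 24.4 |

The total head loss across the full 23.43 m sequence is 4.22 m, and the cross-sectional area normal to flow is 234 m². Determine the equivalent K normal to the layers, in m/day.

0.0146

Flow is perpendicular to layering, so the layers act in series and the equivalent K is the thickness-weighted harmonic mean.
Total thickness L = 1.46 + 13.5 + 8.47 = 23.43 m.
Σ(b_i/K_i) = 1.46/0.126 + 13.5/0.00847 + 8.47/24.4 = 1606 d.
K_eq = L / Σ(b_i/K_i) = 23.43 / 1606 = 0.01459 m/day.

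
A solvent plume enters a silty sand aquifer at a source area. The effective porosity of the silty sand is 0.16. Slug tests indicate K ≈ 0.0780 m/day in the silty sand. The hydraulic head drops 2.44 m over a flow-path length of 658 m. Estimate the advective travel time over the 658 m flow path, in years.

997

Hydraulic gradient i = Δh / L = 2.44 / 658 = 0.003708.
Darcy flux q = K · i = 0.07800 × 0.003708 = 0.0002892 m/day.
Seepage velocity v = q / n_e = 0.0002892 / 0.16 = 0.001808 m/day.
Travel time t = L / v = 658 / 0.001808 = 3.640e+05 days = 996.5 years.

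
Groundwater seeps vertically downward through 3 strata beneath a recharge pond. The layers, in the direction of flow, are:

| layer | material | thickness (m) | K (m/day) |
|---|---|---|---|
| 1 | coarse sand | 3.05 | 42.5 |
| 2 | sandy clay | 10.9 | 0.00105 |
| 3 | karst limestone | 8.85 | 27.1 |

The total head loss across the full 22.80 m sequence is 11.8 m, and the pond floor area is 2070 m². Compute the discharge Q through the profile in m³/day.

Flow is perpendicular to layering, so the layers act in series and the equivalent K is the thickness-weighted harmonic mean.
Total thickness L = 3.05 + 10.9 + 8.85 = 22.80 m.
Σ(b_i/K_i) = 3.05/42.5 + 10.9/0.00105 + 8.85/27.1 = 10381 d.
K_eq = L / Σ(b_i/K_i) = 22.80 / 10381 = 0.002196 m/day.
Q = K_eq · A · (Δh/L) = 0.002196 × 2070 × (11.8/22.80) = 2.353 m³/day.

2.35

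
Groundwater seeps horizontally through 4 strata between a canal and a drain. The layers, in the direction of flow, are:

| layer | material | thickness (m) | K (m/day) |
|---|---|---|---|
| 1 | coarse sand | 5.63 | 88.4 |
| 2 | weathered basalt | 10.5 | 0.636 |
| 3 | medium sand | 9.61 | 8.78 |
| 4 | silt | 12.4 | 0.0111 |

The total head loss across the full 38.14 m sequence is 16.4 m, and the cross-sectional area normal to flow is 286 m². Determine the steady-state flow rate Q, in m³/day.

4.13

Flow is perpendicular to layering, so the layers act in series and the equivalent K is the thickness-weighted harmonic mean.
Total thickness L = 5.63 + 10.5 + 9.61 + 12.4 = 38.14 m.
Σ(b_i/K_i) = 5.63/88.4 + 10.5/0.636 + 9.61/8.78 + 12.4/0.0111 = 1135 d.
K_eq = L / Σ(b_i/K_i) = 38.14 / 1135 = 0.03361 m/day.
Q = K_eq · A · (Δh/L) = 0.03361 × 286 × (16.4/38.14) = 4.133 m³/day.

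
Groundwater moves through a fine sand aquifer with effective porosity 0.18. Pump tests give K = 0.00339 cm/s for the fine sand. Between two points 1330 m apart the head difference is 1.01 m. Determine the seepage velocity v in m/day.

0.0124

Convert K: 0.00339 cm/s × 864 = 2.929 m/day.
Hydraulic gradient i = Δh / L = 1.01 / 1330 = 0.0007594.
Darcy flux q = K · i = 2.929 × 0.0007594 = 0.002224 m/day.
Seepage velocity v = q / n_e = 0.002224 / 0.18 = 0.01236 m/day.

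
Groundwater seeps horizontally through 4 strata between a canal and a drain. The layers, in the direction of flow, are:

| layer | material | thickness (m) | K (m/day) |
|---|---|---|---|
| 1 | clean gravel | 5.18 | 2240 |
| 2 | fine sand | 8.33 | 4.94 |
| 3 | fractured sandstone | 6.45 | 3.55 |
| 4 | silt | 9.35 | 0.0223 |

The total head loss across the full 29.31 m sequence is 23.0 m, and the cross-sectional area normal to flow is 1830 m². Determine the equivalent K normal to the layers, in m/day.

Flow is perpendicular to layering, so the layers act in series and the equivalent K is the thickness-weighted harmonic mean.
Total thickness L = 5.18 + 8.33 + 6.45 + 9.35 = 29.31 m.
Σ(b_i/K_i) = 5.18/2240 + 8.33/4.94 + 6.45/3.55 + 9.35/0.0223 = 422.8 d.
K_eq = L / Σ(b_i/K_i) = 29.31 / 422.8 = 0.06933 m/day.

0.0693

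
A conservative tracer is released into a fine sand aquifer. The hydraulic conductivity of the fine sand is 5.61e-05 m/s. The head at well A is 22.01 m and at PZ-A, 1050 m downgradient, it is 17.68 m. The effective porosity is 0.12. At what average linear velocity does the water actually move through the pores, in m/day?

Convert K: 5.61e-05 m/s × 86400 = 4.847 m/day.
Hydraulic gradient i = (22.01 − 17.68) / 1050 = 4.33 / 1050 = 0.004124.
Darcy flux q = K · i = 4.847 × 0.004124 = 0.01999 m/day.
Seepage velocity v = q / n_e = 0.01999 / 0.12 = 0.1666 m/day.

0.167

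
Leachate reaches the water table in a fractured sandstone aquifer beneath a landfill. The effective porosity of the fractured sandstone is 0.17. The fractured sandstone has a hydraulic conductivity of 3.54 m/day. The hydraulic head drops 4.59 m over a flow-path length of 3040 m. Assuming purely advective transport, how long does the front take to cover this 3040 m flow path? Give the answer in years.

265

Hydraulic gradient i = Δh / L = 4.59 / 3040 = 0.001510.
Darcy flux q = K · i = 3.540 × 0.001510 = 0.005345 m/day.
Seepage velocity v = q / n_e = 0.005345 / 0.17 = 0.03144 m/day.
Travel time t = L / v = 3040 / 0.03144 = 96690 days = 264.7 years.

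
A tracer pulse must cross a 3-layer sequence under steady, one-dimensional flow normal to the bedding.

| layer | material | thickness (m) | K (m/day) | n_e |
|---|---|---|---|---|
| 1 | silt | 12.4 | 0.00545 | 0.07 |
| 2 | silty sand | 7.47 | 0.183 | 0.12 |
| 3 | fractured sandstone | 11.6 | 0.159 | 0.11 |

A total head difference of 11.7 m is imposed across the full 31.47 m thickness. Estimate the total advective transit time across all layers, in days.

621

With flow normal to the layers, continuity requires the same specific discharge q through every layer.
Σ(b_i/K_i) = 12.4/0.00545 + 7.47/0.183 + 11.6/0.159 = 2389 d.
q = Δh / Σ(b_i/K_i) = 11.7 / 2389 = 0.004897 m/day.
In each layer the seepage velocity is v_i = q/n_i, so the layer transit time is t_i = b_i·n_i / q:
  layer 1 (silt): t_1 = 12.4 × 0.07 / 0.004897 = 177.2 d
  layer 2 (silty sand): t_2 = 7.47 × 0.12 / 0.004897 = 183.0 d
  layer 3 (fractured sandstone): t_3 = 11.6 × 0.11 / 0.004897 = 260.5 d
Total t = Σ t_i = 620.8 days.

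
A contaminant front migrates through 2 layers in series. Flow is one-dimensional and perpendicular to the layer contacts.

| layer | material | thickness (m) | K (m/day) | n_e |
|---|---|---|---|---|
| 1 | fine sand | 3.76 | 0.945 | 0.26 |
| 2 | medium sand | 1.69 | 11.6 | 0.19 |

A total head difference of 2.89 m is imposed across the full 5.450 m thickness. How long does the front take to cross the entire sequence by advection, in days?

1.85

With flow normal to the layers, continuity requires the same specific discharge q through every layer.
Σ(b_i/K_i) = 3.76/0.945 + 1.69/11.6 = 4.125 d.
q = Δh / Σ(b_i/K_i) = 2.89 / 4.125 = 0.7007 m/day.
In each layer the seepage velocity is v_i = q/n_i, so the layer transit time is t_i = b_i·n_i / q:
  layer 1 (fine sand): t_1 = 3.76 × 0.26 / 0.7007 = 1.395 d
  layer 2 (medium sand): t_2 = 1.69 × 0.19 / 0.7007 = 0.4583 d
Total t = Σ t_i = 1.853 days.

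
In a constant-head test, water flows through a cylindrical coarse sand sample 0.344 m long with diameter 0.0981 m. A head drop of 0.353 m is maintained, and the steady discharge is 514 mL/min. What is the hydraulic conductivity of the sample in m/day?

95.4

Cross-sectional area A = π·(d/2)² = π × (0.0981/2)² = 0.007558 m².
Convert discharge: 514 mL/min = 8.567e-06 m³/s.
Darcy's law rearranged: K = Q·L / (A·Δh) = 8.567e-06 × 0.344 / (0.007558 × 0.353) = 0.001105 m/s = 95.43 m/day.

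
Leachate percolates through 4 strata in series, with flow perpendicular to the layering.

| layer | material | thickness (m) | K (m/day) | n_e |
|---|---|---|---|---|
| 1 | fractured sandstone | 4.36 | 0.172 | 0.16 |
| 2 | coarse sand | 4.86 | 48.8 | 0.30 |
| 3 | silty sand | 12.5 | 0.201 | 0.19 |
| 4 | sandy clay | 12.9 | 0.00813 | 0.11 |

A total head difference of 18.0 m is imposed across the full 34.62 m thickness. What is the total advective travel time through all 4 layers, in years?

1.52

With flow normal to the layers, continuity requires the same specific discharge q through every layer.
Σ(b_i/K_i) = 4.36/0.172 + 4.86/48.8 + 12.5/0.201 + 12.9/0.00813 = 1674 d.
q = Δh / Σ(b_i/K_i) = 18.0 / 1674 = 0.01075 m/day.
In each layer the seepage velocity is v_i = q/n_i, so the layer transit time is t_i = b_i·n_i / q:
  layer 1 (fractured sandstone): t_1 = 4.36 × 0.16 / 0.01075 = 64.89 d
  layer 2 (coarse sand): t_2 = 4.86 × 0.30 / 0.01075 = 135.6 d
  layer 3 (silty sand): t_3 = 12.5 × 0.19 / 0.01075 = 220.9 d
  layer 4 (sandy clay): t_4 = 12.9 × 0.11 / 0.01075 = 132.0 d
Total t = Σ t_i = 553.4 days = 1.515 years.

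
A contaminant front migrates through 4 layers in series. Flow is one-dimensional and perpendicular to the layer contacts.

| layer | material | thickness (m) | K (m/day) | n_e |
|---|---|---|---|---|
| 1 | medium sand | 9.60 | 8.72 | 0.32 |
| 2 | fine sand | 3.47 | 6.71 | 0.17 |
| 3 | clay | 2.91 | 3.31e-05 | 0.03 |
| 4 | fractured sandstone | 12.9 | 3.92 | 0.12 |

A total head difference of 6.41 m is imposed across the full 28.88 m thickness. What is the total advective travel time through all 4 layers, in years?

With flow normal to the layers, continuity requires the same specific discharge q through every layer.
Σ(b_i/K_i) = 9.60/8.72 + 3.47/6.71 + 2.91/3.31e-05 + 12.9/3.92 = 87920 d.
q = Δh / Σ(b_i/K_i) = 6.41 / 87920 = 7.291e-05 m/day.
In each layer the seepage velocity is v_i = q/n_i, so the layer transit time is t_i = b_i·n_i / q:
  layer 1 (medium sand): t_1 = 9.60 × 0.32 / 7.291e-05 = 42136 d
  layer 2 (fine sand): t_2 = 3.47 × 0.17 / 7.291e-05 = 8091 d
  layer 3 (clay): t_3 = 2.91 × 0.03 / 7.291e-05 = 1197 d
  layer 4 (fractured sandstone): t_4 = 12.9 × 0.12 / 7.291e-05 = 21233 d
Total t = Σ t_i = 72657 days = 198.9 years.

199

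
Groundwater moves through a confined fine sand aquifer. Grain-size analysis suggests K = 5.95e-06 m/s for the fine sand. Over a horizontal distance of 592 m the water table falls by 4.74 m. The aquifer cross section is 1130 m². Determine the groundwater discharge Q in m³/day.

4.65

Convert K: 5.95e-06 m/s × 86400 = 0.5141 m/day.
Hydraulic gradient i = Δh / L = 4.74 / 592 = 0.008007.
Darcy's law: Q = K · A · i = 0.5141 × 1130 × 0.008007 = 4.651 m³/day.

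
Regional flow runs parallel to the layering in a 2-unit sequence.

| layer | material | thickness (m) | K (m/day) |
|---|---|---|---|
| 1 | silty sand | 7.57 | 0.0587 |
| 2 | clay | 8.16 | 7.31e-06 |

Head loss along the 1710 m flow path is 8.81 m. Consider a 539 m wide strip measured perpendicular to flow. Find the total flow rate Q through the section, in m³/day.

Flow is parallel to layering, so each bed carries its own Darcy discharge and the transmissivities add.
Σ(K_i·b_i) = 0.0587×7.57 + 7.31e-06×8.16 = 0.4444 m²/day.
Hydraulic gradient i = Δh / L = 8.81 / 1710 = 0.005152.
Q = Σ(K_i·b_i) · W · i = 0.4444 × 539 × 0.005152 = 1.234 m³/day.

1.23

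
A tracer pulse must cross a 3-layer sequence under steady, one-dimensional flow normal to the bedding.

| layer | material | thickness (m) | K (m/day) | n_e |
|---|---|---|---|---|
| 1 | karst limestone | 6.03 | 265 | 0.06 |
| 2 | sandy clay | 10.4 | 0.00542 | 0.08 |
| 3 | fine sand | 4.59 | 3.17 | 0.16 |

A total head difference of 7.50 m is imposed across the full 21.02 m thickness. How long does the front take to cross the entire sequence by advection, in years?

1.35

With flow normal to the layers, continuity requires the same specific discharge q through every layer.
Σ(b_i/K_i) = 6.03/265 + 10.4/0.00542 + 4.59/3.17 = 1920 d.
q = Δh / Σ(b_i/K_i) = 7.50 / 1920 = 0.003906 m/day.
In each layer the seepage velocity is v_i = q/n_i, so the layer transit time is t_i = b_i·n_i / q:
  layer 1 (karst limestone): t_1 = 6.03 × 0.06 / 0.003906 = 92.63 d
  layer 2 (sandy clay): t_2 = 10.4 × 0.08 / 0.003906 = 213.0 d
  layer 3 (fine sand): t_3 = 4.59 × 0.16 / 0.003906 = 188.0 d
Total t = Σ t_i = 493.7 days = 1.352 years.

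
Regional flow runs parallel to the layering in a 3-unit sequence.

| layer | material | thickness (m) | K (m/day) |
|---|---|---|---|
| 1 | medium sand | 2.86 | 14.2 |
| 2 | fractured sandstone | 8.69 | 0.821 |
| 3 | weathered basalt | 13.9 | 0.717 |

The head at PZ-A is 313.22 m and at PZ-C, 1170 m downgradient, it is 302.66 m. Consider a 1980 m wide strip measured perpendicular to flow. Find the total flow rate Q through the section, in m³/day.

1030

Flow is parallel to layering, so each bed carries its own Darcy discharge and the transmissivities add.
Σ(K_i·b_i) = 14.2×2.86 + 0.821×8.69 + 0.717×13.9 = 57.71 m²/day.
Hydraulic gradient i = (313.22 − 302.66) / 1170 = 10.56 / 1170 = 0.009026.
Q = Σ(K_i·b_i) · W · i = 57.71 × 1980 × 0.009026 = 1031 m³/day.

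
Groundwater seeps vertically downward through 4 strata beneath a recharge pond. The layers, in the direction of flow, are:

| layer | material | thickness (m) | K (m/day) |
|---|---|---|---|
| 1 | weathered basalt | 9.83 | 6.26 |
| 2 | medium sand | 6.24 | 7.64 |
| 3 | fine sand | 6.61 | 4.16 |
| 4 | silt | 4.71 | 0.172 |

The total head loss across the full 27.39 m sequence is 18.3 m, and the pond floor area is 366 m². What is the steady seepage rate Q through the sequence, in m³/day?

Flow is perpendicular to layering, so the layers act in series and the equivalent K is the thickness-weighted harmonic mean.
Total thickness L = 9.83 + 6.24 + 6.61 + 4.71 = 27.39 m.
Σ(b_i/K_i) = 9.83/6.26 + 6.24/7.64 + 6.61/4.16 + 4.71/0.172 = 31.36 d.
K_eq = L / Σ(b_i/K_i) = 27.39 / 31.36 = 0.8734 m/day.
Q = K_eq · A · (Δh/L) = 0.8734 × 366 × (18.3/27.39) = 213.6 m³/day.

214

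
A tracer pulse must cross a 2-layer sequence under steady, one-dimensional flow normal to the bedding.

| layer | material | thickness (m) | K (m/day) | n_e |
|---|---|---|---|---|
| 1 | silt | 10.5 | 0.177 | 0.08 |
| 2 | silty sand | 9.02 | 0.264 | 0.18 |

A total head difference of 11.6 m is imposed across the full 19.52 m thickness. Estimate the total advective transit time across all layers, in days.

With flow normal to the layers, continuity requires the same specific discharge q through every layer.
Σ(b_i/K_i) = 10.5/0.177 + 9.02/0.264 = 93.49 d.
q = Δh / Σ(b_i/K_i) = 11.6 / 93.49 = 0.1241 m/day.
In each layer the seepage velocity is v_i = q/n_i, so the layer transit time is t_i = b_i·n_i / q:
  layer 1 (silt): t_1 = 10.5 × 0.08 / 0.1241 = 6.770 d
  layer 2 (silty sand): t_2 = 9.02 × 0.18 / 0.1241 = 13.09 d
Total t = Σ t_i = 19.86 days.

19.9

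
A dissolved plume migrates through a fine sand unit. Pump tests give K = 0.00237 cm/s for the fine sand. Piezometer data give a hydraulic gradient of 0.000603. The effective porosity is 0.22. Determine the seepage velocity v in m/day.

Convert K: 0.00237 cm/s × 864 = 2.048 m/day.
Hydraulic gradient i = 0.000603.
Darcy flux q = K · i = 2.048 × 0.0006030 = 0.001235 m/day.
Seepage velocity v = q / n_e = 0.001235 / 0.22 = 0.005613 m/day.

0.00561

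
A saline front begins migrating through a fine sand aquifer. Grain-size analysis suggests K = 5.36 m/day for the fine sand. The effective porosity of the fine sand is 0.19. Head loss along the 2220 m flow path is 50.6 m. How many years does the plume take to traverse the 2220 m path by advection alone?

Hydraulic gradient i = Δh / L = 50.6 / 2220 = 0.02279.
Darcy flux q = K · i = 5.360 × 0.02279 = 0.1222 m/day.
Seepage velocity v = q / n_e = 0.1222 / 0.19 = 0.6430 m/day.
Travel time t = L / v = 2220 / 0.6430 = 3453 days = 9.453 years.

9.45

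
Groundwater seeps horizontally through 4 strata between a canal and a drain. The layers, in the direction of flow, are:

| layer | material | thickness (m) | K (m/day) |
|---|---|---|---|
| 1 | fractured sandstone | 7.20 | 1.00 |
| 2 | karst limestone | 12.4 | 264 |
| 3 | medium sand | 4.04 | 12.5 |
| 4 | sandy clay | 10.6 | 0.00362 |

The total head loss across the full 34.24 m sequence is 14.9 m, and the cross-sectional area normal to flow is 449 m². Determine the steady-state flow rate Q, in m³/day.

2.28

Flow is perpendicular to layering, so the layers act in series and the equivalent K is the thickness-weighted harmonic mean.
Total thickness L = 7.20 + 12.4 + 4.04 + 10.6 = 34.24 m.
Σ(b_i/K_i) = 7.20/1.00 + 12.4/264 + 4.04/12.5 + 10.6/0.00362 = 2936 d.
K_eq = L / Σ(b_i/K_i) = 34.24 / 2936 = 0.01166 m/day.
Q = K_eq · A · (Δh/L) = 0.01166 × 449 × (14.9/34.24) = 2.279 m³/day.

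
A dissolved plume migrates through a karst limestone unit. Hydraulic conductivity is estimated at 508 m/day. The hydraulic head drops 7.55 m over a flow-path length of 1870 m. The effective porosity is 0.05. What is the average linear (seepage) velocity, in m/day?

41.0

Hydraulic gradient i = Δh / L = 7.55 / 1870 = 0.004037.
Darcy flux q = K · i = 508.0 × 0.004037 = 2.051 m/day.
Seepage velocity v = q / n_e = 2.051 / 0.05 = 41.02 m/day.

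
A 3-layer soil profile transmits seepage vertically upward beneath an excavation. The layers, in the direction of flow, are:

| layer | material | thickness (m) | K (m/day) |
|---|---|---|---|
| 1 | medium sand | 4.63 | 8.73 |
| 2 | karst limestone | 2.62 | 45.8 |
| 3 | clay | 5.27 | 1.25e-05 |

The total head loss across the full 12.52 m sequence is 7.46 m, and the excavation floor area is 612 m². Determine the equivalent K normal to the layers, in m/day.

2.97e-05

Flow is perpendicular to layering, so the layers act in series and the equivalent K is the thickness-weighted harmonic mean.
Total thickness L = 4.63 + 2.62 + 5.27 = 12.52 m.
Σ(b_i/K_i) = 4.63/8.73 + 2.62/45.8 + 5.27/1.25e-05 = 4.216e+05 d.
K_eq = L / Σ(b_i/K_i) = 12.52 / 4.216e+05 = 2.970e-05 m/day.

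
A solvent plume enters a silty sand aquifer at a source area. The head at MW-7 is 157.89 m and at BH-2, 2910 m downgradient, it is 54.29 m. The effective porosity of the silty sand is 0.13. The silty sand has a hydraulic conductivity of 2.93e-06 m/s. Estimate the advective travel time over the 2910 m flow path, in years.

Convert K: 2.93e-06 m/s × 86400 = 0.2532 m/day.
Hydraulic gradient i = (157.89 − 54.29) / 2910 = 103.6 / 2910 = 0.03560.
Darcy flux q = K · i = 0.2532 × 0.03560 = 0.009013 m/day.
Seepage velocity v = q / n_e = 0.009013 / 0.13 = 0.06933 m/day.
Travel time t = L / v = 2910 / 0.06933 = 41975 days = 114.9 years.

115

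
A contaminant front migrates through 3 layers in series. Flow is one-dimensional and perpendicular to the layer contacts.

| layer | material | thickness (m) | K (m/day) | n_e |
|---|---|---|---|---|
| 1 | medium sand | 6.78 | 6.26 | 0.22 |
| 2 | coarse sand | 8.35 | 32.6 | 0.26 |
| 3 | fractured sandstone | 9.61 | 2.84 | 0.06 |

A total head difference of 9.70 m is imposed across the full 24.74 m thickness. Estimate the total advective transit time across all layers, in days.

With flow normal to the layers, continuity requires the same specific discharge q through every layer.
Σ(b_i/K_i) = 6.78/6.26 + 8.35/32.6 + 9.61/2.84 = 4.723 d.
q = Δh / Σ(b_i/K_i) = 9.70 / 4.723 = 2.054 m/day.
In each layer the seepage velocity is v_i = q/n_i, so the layer transit time is t_i = b_i·n_i / q:
  layer 1 (medium sand): t_1 = 6.78 × 0.22 / 2.054 = 0.7263 d
  layer 2 (coarse sand): t_2 = 8.35 × 0.26 / 2.054 = 1.057 d
  layer 3 (fractured sandstone): t_3 = 9.61 × 0.06 / 2.054 = 0.2808 d
Total t = Σ t_i = 2.064 days.

2.06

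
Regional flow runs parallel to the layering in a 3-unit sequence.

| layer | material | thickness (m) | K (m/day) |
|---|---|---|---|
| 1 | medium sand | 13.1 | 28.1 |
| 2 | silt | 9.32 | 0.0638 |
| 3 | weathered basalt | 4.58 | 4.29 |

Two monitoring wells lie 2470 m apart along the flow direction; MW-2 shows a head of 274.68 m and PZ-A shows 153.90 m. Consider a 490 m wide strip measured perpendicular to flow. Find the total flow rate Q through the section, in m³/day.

Flow is parallel to layering, so each bed carries its own Darcy discharge and the transmissivities add.
Σ(K_i·b_i) = 28.1×13.1 + 0.0638×9.32 + 4.29×4.58 = 388.4 m²/day.
Hydraulic gradient i = (274.68 − 153.90) / 2470 = 120.78 / 2470 = 0.04890.
Q = Σ(K_i·b_i) · W · i = 388.4 × 490 × 0.04890 = 9305 m³/day.

9310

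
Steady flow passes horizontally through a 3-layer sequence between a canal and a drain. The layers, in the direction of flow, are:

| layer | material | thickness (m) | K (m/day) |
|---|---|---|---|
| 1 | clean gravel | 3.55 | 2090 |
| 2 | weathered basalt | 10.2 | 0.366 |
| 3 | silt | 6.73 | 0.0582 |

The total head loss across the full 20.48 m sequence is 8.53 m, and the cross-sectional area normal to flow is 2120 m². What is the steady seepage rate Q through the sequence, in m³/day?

126

Flow is perpendicular to layering, so the layers act in series and the equivalent K is the thickness-weighted harmonic mean.
Total thickness L = 3.55 + 10.2 + 6.73 = 20.48 m.
Σ(b_i/K_i) = 3.55/2090 + 10.2/0.366 + 6.73/0.0582 = 143.5 d.
K_eq = L / Σ(b_i/K_i) = 20.48 / 143.5 = 0.1427 m/day.
Q = K_eq · A · (Δh/L) = 0.1427 × 2120 × (8.53/20.48) = 126.0 m³/day.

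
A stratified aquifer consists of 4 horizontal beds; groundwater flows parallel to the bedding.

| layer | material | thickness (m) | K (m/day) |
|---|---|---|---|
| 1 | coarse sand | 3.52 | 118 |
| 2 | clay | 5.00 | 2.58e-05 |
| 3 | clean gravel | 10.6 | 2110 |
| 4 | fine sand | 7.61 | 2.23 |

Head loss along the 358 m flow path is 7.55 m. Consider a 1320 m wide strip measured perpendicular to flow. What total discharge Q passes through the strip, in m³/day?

635000

Flow is parallel to layering, so each bed carries its own Darcy discharge and the transmissivities add.
Σ(K_i·b_i) = 118×3.52 + 2.58e-05×5.00 + 2110×10.6 + 2.23×7.61 = 22798 m²/day.
Hydraulic gradient i = Δh / L = 7.55 / 358 = 0.02109.
Q = Σ(K_i·b_i) · W · i = 22798 × 1320 × 0.02109 = 6.347e+05 m³/day.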